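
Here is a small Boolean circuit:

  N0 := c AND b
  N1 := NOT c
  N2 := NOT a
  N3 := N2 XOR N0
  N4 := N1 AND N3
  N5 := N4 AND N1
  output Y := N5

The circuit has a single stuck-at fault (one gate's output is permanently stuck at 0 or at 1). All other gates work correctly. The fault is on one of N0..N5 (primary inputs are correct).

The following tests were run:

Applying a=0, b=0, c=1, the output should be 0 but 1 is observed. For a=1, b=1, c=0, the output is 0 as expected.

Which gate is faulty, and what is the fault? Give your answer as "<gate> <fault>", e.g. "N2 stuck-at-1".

Fault-free values for test 1 (a=0, b=0, c=1): N0=0, N1=0, N2=1, N3=1, N4=0, N5=0, giving Y=0. Observed 1.
Test 1: faults giving observed 1 are {N1 stuck-at-1, N5 stuck-at-1}.
Test 2 (a=1, b=1, c=0): fault-free N0=0, N1=1, N2=0, N3=0, N4=0, N5=0 → 0; observed 0. Eliminates N5 stuck-at-1.
Only N1 stuck-at-1 is consistent with every test.

N1 stuck-at-1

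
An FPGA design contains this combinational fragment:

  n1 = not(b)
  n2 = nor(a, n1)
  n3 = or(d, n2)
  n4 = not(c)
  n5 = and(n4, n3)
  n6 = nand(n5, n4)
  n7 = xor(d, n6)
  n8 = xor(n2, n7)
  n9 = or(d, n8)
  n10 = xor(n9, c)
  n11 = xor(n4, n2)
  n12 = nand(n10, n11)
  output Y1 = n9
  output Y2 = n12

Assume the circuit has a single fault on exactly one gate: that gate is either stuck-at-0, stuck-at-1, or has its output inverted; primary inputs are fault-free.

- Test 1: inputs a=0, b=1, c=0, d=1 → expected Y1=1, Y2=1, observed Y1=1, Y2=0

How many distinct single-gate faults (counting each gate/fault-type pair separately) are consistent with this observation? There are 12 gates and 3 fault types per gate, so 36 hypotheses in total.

Fault-free: n1=0, n2=1, n3=1, n4=1, n5=1, n6=0, n7=1, n8=0, n9=1, n10=1, n11=0, n12=1 → Y1=1, Y2=1. Observed Y1=1, Y2=0.
  n1: stuck-at-1, inverted output ✓; others ✗
  n2: stuck-at-0, inverted output ✓; others ✗
  n3: none of the 3 fault types match ✗
  n4: stuck-at-0, inverted output ✓; others ✗
  n5: none of the 3 fault types match ✗
  n6: none of the 3 fault types match ✗
  n7: none of the 3 fault types match ✗
  n8: none of the 3 fault types match ✗
  n9: none of the 3 fault types match ✗
  n10: none of the 3 fault types match ✗
  n11: stuck-at-1, inverted output ✓; others ✗
  n12: stuck-at-0, inverted output ✓; others ✗
Consistent faults: {n1 stuck-at-1, n1 inverted output, n2 stuck-at-0, n2 inverted output, n4 stuck-at-0, n4 inverted output, n11 stuck-at-1, n11 inverted output, n12 stuck-at-0, n12 inverted output} — 10 in all.

10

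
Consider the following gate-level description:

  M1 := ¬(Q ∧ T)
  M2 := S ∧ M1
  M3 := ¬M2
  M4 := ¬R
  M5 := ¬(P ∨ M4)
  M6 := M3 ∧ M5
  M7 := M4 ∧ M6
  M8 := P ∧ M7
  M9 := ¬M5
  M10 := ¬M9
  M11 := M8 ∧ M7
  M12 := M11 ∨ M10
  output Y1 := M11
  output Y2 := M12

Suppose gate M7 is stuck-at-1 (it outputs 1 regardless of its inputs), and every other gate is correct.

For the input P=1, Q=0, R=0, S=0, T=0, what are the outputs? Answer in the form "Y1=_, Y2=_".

Propagate with M7 forced: M1=1, M2=0, M3=1, M4=1, M5=0, M6=0, M7=1 [stuck-at-1], M8=1, M9=1, M10=0, M11=1, M12=1.
So the outputs are Y1=1, Y2=1. (Without the fault they would be Y1=0, Y2=0.)

Y1=1, Y2=1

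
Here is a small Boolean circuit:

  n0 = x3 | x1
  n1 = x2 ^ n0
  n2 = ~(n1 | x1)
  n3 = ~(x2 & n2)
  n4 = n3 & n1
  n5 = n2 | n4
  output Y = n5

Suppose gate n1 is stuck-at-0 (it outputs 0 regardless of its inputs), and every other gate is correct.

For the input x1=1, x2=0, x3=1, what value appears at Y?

Propagate with n1 forced: n0=1, n1=0 [stuck-at-0], n2=0, n3=1, n4=0, n5=0.
So Y = 0. (Without the fault it would be 1.)

0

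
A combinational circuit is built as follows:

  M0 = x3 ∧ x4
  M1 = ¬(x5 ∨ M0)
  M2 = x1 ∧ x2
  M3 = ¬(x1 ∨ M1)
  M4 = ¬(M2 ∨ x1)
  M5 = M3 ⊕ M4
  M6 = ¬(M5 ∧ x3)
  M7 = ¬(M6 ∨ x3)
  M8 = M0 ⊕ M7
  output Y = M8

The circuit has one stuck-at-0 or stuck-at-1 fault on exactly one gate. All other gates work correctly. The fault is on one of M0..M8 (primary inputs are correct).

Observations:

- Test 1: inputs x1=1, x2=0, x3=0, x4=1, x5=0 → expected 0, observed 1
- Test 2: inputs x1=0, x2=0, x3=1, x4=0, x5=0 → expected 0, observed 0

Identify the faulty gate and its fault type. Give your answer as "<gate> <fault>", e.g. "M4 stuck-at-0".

M6 stuck-at-0

Fault-free values for test 1 (x1=1, x2=0, x3=0, x4=1, x5=0): M0=0, M1=1, M2=0, M3=0, M4=0, M5=0, M6=1, M7=0, M8=0, giving Y=0. Observed 1.
Test 1: faults giving observed 1 are {M0 stuck-at-1, M6 stuck-at-0, M7 stuck-at-1, M8 stuck-at-1}.
Test 2 (x1=0, x2=0, x3=1, x4=0, x5=0): fault-free M0=0, M1=1, M2=0, M3=0, M4=1, M5=1, M6=0, M7=0, M8=0 → 0; observed 0. Eliminates M0 stuck-at-1, M7 stuck-at-1, M8 stuck-at-1.
Only M6 stuck-at-0 is consistent with every test.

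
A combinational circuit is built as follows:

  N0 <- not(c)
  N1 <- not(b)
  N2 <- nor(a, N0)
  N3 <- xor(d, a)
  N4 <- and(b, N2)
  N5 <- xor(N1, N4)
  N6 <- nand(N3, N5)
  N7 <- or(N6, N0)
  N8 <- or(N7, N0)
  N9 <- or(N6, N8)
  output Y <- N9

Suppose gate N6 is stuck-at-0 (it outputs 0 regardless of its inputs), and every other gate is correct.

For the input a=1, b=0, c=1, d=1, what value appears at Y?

0

Propagate with N6 forced: N0=0, N1=1, N2=0, N3=0, N4=0, N5=1, N6=0 [stuck-at-0], N7=0, N8=0, N9=0.
So Y = 0. (Without the fault it would be 1.)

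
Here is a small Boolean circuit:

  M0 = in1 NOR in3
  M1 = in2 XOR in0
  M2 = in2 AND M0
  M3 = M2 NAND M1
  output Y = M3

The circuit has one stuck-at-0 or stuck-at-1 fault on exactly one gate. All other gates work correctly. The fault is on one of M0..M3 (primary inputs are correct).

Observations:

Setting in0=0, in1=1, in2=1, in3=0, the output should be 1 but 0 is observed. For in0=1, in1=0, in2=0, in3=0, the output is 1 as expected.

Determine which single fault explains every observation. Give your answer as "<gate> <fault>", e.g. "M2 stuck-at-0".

Fault-free values for test 1 (in0=0, in1=1, in2=1, in3=0): M0=0, M1=1, M2=0, M3=1, giving Y=1. Observed 0.
Test 1: faults giving observed 0 are {M0 stuck-at-1, M2 stuck-at-1, M3 stuck-at-0}.
Test 2 (in0=1, in1=0, in2=0, in3=0): fault-free M0=1, M1=1, M2=0, M3=1 → 1; observed 1. Eliminates M2 stuck-at-1, M3 stuck-at-0.
Only M0 stuck-at-1 is consistent with every test.

M0 stuck-at-1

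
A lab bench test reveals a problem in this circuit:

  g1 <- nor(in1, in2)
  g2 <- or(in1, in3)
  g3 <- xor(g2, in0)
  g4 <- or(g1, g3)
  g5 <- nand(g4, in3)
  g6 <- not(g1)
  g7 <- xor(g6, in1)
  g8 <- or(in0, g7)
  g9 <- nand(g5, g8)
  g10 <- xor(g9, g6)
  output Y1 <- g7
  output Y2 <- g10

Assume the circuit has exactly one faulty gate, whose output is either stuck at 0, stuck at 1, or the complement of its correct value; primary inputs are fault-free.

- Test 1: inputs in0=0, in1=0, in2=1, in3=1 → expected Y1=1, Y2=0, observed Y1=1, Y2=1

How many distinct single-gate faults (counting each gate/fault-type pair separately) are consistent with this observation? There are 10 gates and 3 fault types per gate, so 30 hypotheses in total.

12

Fault-free: g1=0, g2=1, g3=1, g4=1, g5=0, g6=1, g7=1, g8=1, g9=1, g10=0 → Y1=1, Y2=0. Observed Y1=1, Y2=1.
  g1: none of the 3 fault types match ✗
  g2: stuck-at-0, inverted output ✓; others ✗
  g3: stuck-at-0, inverted output ✓; others ✗
  g4: stuck-at-0, inverted output ✓; others ✗
  g5: stuck-at-1, inverted output ✓; others ✗
  g6: none of the 3 fault types match ✗
  g7: none of the 3 fault types match ✗
  g8: none of the 3 fault types match ✗
  g9: stuck-at-0, inverted output ✓; others ✗
  g10: stuck-at-1, inverted output ✓; others ✗
Consistent faults: {g2 stuck-at-0, g2 inverted output, g3 stuck-at-0, g3 inverted output, g4 stuck-at-0, g4 inverted output, g5 stuck-at-1, g5 inverted output, g9 stuck-at-0, g9 inverted output, g10 stuck-at-1, g10 inverted output} — 12 in all.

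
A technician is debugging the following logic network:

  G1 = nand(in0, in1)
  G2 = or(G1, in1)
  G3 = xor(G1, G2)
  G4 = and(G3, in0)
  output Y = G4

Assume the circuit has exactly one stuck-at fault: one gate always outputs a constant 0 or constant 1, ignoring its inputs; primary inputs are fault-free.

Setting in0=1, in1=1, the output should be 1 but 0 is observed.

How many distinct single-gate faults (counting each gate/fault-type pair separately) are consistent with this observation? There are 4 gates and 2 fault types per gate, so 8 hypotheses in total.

4

Fault-free: G1=0, G2=1, G3=1, G4=1 → 1. Observed 0.
  G1 stuck-at-0: output 1 ✗
  G1 stuck-at-1: output 0 ✓
  G2 stuck-at-0: output 0 ✓
  G2 stuck-at-1: output 1 ✗
  G3 stuck-at-0: output 0 ✓
  G3 stuck-at-1: output 1 ✗
  G4 stuck-at-0: output 0 ✓
  G4 stuck-at-1: output 1 ✗
Consistent faults: {G1 stuck-at-1, G2 stuck-at-0, G3 stuck-at-0, G4 stuck-at-0} — 4 in all.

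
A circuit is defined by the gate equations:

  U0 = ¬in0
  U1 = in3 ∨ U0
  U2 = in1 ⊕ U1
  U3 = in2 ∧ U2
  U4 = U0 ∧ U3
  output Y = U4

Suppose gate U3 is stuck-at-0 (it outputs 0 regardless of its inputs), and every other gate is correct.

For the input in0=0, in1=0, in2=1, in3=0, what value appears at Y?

0

Propagate with U3 forced: U0=1, U1=1, U2=1, U3=0 [stuck-at-0], U4=0.
So Y = 0. (Without the fault it would be 1.)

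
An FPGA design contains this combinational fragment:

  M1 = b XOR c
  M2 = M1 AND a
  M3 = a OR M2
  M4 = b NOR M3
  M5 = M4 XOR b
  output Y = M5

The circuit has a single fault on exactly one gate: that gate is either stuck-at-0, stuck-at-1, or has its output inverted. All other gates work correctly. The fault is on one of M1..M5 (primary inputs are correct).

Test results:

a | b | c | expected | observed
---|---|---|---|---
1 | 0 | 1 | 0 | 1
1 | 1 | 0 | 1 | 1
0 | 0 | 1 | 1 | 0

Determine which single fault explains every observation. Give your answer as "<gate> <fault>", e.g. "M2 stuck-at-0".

M3 inverted output

Fault-free values for test 1 (a=1, b=0, c=1): M1=1, M2=1, M3=1, M4=0, M5=0, giving Y=0. Observed 1.
Test 1: faults giving observed 1 are {M3 stuck-at-0, M3 inverted output, M4 stuck-at-1, M4 inverted output, M5 stuck-at-1, M5 inverted output}.
Test 2 (a=1, b=1, c=0): fault-free M1=1, M2=1, M3=1, M4=0, M5=1 → 1; observed 1. Eliminates M4 stuck-at-1, M4 inverted output, M5 inverted output.
Test 3 (a=0, b=0, c=1): fault-free M1=1, M2=0, M3=0, M4=1, M5=1 → 1; observed 0. Eliminates M3 stuck-at-0, M5 stuck-at-1.
Only M3 inverted output is consistent with every test.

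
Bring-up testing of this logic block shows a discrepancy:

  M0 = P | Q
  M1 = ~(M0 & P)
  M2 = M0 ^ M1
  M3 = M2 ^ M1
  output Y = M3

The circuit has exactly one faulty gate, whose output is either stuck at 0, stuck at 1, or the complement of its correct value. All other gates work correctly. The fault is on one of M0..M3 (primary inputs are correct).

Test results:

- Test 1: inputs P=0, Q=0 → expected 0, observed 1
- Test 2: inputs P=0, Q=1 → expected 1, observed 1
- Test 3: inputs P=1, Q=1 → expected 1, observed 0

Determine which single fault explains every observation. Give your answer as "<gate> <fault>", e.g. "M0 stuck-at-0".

Fault-free values for test 1 (P=0, Q=0): M0=0, M1=1, M2=1, M3=0, giving Y=0. Observed 1.
Test 1: faults giving observed 1 are {M0 stuck-at-1, M0 inverted output, M2 stuck-at-0, M2 inverted output, M3 stuck-at-1, M3 inverted output}.
Test 2 (P=0, Q=1): fault-free M0=1, M1=1, M2=0, M3=1 → 1; observed 1. Eliminates M0 inverted output, M2 inverted output, M3 inverted output.
Test 3 (P=1, Q=1): fault-free M0=1, M1=0, M2=1, M3=1 → 1; observed 0. Eliminates M0 stuck-at-1, M3 stuck-at-1.
Only M2 stuck-at-0 is consistent with every test.

M2 stuck-at-0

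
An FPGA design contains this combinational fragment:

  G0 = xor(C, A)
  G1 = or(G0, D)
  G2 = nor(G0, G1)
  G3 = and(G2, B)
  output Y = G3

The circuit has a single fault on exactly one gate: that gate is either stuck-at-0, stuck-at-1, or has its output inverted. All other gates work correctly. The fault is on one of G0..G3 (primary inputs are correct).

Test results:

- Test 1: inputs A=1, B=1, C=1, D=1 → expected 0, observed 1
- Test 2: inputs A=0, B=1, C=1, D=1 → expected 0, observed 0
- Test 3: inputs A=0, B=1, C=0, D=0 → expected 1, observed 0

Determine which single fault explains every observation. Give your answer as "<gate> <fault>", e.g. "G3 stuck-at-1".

G1 inverted output

Fault-free values for test 1 (A=1, B=1, C=1, D=1): G0=0, G1=1, G2=0, G3=0, giving Y=0. Observed 1.
Test 1: faults giving observed 1 are {G1 stuck-at-0, G1 inverted output, G2 stuck-at-1, G2 inverted output, G3 stuck-at-1, G3 inverted output}.
Test 2 (A=0, B=1, C=1, D=1): fault-free G0=1, G1=1, G2=0, G3=0 → 0; observed 0. Eliminates G2 stuck-at-1, G2 inverted output, G3 stuck-at-1, G3 inverted output.
Test 3 (A=0, B=1, C=0, D=0): fault-free G0=0, G1=0, G2=1, G3=1 → 1; observed 0. Eliminates G1 stuck-at-0.
Only G1 inverted output is consistent with every test.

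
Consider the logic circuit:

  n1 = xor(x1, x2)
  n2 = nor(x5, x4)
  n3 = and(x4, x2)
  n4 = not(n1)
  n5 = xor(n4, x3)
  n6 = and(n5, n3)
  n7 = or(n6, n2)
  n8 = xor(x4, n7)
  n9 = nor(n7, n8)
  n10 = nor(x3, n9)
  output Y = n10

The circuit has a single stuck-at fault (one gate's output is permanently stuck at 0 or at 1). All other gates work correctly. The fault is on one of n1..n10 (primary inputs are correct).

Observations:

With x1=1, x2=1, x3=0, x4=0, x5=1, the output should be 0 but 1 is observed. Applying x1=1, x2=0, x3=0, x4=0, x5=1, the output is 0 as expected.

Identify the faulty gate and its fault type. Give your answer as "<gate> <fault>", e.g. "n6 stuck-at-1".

n3 stuck-at-1

Fault-free values for test 1 (x1=1, x2=1, x3=0, x4=0, x5=1): n1=0, n2=0, n3=0, n4=1, n5=1, n6=0, n7=0, n8=0, n9=1, n10=0, giving Y=0. Observed 1.
Test 1: faults giving observed 1 are {n2 stuck-at-1, n3 stuck-at-1, n6 stuck-at-1, n7 stuck-at-1, n8 stuck-at-1, n9 stuck-at-0, n10 stuck-at-1}.
Test 2 (x1=1, x2=0, x3=0, x4=0, x5=1): fault-free n1=1, n2=0, n3=0, n4=0, n5=0, n6=0, n7=0, n8=0, n9=1, n10=0 → 0; observed 0. Eliminates n2 stuck-at-1, n6 stuck-at-1, n7 stuck-at-1, n8 stuck-at-1, n9 stuck-at-0, n10 stuck-at-1.
Only n3 stuck-at-1 is consistent with every test.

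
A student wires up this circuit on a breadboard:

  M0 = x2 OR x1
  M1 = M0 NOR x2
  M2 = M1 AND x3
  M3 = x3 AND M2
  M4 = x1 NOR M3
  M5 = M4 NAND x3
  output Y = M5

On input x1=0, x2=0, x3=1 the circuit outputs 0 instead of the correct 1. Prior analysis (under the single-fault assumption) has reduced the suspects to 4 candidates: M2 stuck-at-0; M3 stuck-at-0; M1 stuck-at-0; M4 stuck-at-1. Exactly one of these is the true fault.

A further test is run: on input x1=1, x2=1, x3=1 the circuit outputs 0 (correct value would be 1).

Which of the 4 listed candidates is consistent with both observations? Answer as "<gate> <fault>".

M4 stuck-at-1

Evaluate each candidate on input x1=1, x2=1, x3=1:
  M2 stuck-at-0: M0=1, M1=0, M2=0 [stuck-at-0], M3=0, M4=0, M5=1 → 1 — eliminated
  M3 stuck-at-0: M0=1, M1=0, M2=0, M3=0 [stuck-at-0], M4=0, M5=1 → 1 — eliminated
  M1 stuck-at-0: M0=1, M1=0 [stuck-at-0], M2=0, M3=0, M4=0, M5=1 → 1 — eliminated
  M4 stuck-at-1: M0=1, M1=0, M2=0, M3=0, M4=1 [stuck-at-1], M5=0 → 0 — matches
Only M4 stuck-at-1 reproduces the observed 0.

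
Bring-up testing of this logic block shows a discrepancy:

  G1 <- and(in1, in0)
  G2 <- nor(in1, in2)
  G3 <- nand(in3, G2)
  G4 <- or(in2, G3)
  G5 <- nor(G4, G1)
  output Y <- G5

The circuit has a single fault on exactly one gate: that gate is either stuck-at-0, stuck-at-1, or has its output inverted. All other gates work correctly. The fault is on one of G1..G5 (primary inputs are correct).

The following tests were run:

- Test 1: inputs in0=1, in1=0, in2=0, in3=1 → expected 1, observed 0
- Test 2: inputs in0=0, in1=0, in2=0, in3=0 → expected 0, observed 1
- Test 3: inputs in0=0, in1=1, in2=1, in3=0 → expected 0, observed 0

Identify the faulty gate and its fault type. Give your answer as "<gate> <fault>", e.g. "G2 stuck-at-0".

G3 inverted output

Fault-free values for test 1 (in0=1, in1=0, in2=0, in3=1): G1=0, G2=1, G3=0, G4=0, G5=1, giving Y=1. Observed 0.
Test 1: faults giving observed 0 are {G1 stuck-at-1, G1 inverted output, G2 stuck-at-0, G2 inverted output, G3 stuck-at-1, G3 inverted output, G4 stuck-at-1, G4 inverted output, G5 stuck-at-0, G5 inverted output}.
Test 2 (in0=0, in1=0, in2=0, in3=0): fault-free G1=0, G2=1, G3=1, G4=1, G5=0 → 0; observed 1. Eliminates G1 stuck-at-1, G1 inverted output, G2 stuck-at-0, G2 inverted output, G3 stuck-at-1, G4 stuck-at-1, G5 stuck-at-0.
Test 3 (in0=0, in1=1, in2=1, in3=0): fault-free G1=0, G2=0, G3=1, G4=1, G5=0 → 0; observed 0. Eliminates G4 inverted output, G5 inverted output.
Only G3 inverted output is consistent with every test.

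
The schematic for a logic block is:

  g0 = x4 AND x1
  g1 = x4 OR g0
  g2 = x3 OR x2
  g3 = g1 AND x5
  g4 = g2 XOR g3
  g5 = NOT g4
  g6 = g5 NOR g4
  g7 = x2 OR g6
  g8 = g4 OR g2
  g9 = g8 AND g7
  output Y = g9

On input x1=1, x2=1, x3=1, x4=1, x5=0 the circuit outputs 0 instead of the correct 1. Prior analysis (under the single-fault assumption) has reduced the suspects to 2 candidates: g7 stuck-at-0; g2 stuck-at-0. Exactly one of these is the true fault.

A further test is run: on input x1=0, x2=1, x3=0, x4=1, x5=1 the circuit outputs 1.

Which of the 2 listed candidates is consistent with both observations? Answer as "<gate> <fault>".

Evaluate each candidate on input x1=0, x2=1, x3=0, x4=1, x5=1:
  g7 stuck-at-0: g0=0, g1=1, g2=1, g3=1, g4=0, g5=1, g6=0, g7=0 [stuck-at-0], g8=1, g9=0 → 0 — eliminated
  g2 stuck-at-0: g0=0, g1=1, g2=0 [stuck-at-0], g3=1, g4=1, g5=0, g6=0, g7=1, g8=1, g9=1 → 1 — matches
Only g2 stuck-at-0 reproduces the observed 1.

g2 stuck-at-0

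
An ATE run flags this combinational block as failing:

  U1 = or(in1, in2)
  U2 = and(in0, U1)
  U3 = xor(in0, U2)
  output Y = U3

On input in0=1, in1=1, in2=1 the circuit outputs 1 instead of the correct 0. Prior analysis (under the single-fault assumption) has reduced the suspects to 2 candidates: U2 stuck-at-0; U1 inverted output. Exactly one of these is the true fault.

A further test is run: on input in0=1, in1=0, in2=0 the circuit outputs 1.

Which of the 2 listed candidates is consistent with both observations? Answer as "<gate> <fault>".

U2 stuck-at-0

Evaluate each candidate on input in0=1, in1=0, in2=0:
  U2 stuck-at-0: U1=0, U2=0 [stuck-at-0], U3=1 → 1 — matches
  U1 inverted output: U1=1 [inverted output], U2=1, U3=0 → 0 — eliminated
Only U2 stuck-at-0 reproduces the observed 1.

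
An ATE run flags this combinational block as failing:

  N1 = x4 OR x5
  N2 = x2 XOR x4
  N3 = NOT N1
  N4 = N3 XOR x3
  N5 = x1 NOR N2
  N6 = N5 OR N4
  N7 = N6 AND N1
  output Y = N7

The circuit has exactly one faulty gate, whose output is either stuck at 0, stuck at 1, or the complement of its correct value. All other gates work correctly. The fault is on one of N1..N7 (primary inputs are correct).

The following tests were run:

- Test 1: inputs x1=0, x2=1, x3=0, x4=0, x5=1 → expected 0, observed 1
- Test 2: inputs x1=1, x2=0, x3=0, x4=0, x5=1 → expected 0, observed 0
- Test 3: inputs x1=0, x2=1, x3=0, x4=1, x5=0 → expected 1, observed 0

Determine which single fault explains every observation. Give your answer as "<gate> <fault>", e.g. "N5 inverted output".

Fault-free values for test 1 (x1=0, x2=1, x3=0, x4=0, x5=1): N1=1, N2=1, N3=0, N4=0, N5=0, N6=0, N7=0, giving Y=0. Observed 1.
Test 1: faults giving observed 1 are {N2 stuck-at-0, N2 inverted output, N3 stuck-at-1, N3 inverted output, N4 stuck-at-1, N4 inverted output, N5 stuck-at-1, N5 inverted output, N6 stuck-at-1, N6 inverted output, N7 stuck-at-1, N7 inverted output}.
Test 2 (x1=1, x2=0, x3=0, x4=0, x5=1): fault-free N1=1, N2=0, N3=0, N4=0, N5=0, N6=0, N7=0 → 0; observed 0. Eliminates N3 stuck-at-1, N3 inverted output, N4 stuck-at-1, N4 inverted output, N5 stuck-at-1, N5 inverted output, N6 stuck-at-1, N6 inverted output, N7 stuck-at-1, N7 inverted output.
Test 3 (x1=0, x2=1, x3=0, x4=1, x5=0): fault-free N1=1, N2=0, N3=0, N4=0, N5=1, N6=1, N7=1 → 1; observed 0. Eliminates N2 stuck-at-0.
Only N2 inverted output is consistent with every test.

N2 inverted output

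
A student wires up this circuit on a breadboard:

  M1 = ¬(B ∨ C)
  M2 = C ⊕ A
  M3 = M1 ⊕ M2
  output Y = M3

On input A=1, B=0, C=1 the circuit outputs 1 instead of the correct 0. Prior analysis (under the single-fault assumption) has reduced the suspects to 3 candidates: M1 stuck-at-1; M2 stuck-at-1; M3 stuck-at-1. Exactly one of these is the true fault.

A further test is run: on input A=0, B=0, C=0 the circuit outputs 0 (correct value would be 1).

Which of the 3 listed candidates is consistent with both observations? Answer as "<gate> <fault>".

Evaluate each candidate on input A=0, B=0, C=0:
  M1 stuck-at-1: M1=1 [stuck-at-1], M2=0, M3=1 → 1 — eliminated
  M2 stuck-at-1: M1=1, M2=1 [stuck-at-1], M3=0 → 0 — matches
  M3 stuck-at-1: M1=1, M2=0, M3=1 [stuck-at-1] → 1 — eliminated
Only M2 stuck-at-1 reproduces the observed 0.

M2 stuck-at-1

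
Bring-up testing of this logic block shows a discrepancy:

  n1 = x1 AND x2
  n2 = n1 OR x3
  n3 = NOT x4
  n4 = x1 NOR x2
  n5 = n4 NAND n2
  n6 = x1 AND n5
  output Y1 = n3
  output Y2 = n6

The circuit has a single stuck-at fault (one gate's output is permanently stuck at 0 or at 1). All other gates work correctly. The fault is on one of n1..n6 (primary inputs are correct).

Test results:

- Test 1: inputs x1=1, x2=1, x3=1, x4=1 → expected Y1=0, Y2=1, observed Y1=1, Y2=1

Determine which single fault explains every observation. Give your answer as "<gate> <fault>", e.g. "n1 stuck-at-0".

Fault-free values for test 1 (x1=1, x2=1, x3=1, x4=1): n1=1, n2=1, n3=0, n4=0, n5=1, n6=1, giving Y1=0, Y2=1. Observed Y1=1, Y2=1.
Test 1: faults giving observed Y1=1, Y2=1 are {n3 stuck-at-1}.
Only n3 stuck-at-1 is consistent with every test.

n3 stuck-at-1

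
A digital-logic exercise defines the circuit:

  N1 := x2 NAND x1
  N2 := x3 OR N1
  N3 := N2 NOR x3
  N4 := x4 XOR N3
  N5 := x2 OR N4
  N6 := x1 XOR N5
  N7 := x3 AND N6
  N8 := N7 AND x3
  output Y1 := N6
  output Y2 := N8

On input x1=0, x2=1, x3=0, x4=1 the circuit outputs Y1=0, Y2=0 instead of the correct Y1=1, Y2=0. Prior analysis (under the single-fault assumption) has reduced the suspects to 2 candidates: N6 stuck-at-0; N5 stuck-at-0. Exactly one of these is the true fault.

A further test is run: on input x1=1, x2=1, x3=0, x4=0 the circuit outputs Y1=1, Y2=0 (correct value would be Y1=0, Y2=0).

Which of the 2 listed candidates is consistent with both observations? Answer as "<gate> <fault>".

N5 stuck-at-0

Evaluate each candidate on input x1=1, x2=1, x3=0, x4=0:
  N6 stuck-at-0: N1=0, N2=0, N3=1, N4=1, N5=1, N6=0 [stuck-at-0], N7=0, N8=0 → Y1=0, Y2=0 — eliminated
  N5 stuck-at-0: N1=0, N2=0, N3=1, N4=1, N5=0 [stuck-at-0], N6=1, N7=0, N8=0 → Y1=1, Y2=0 — matches
Only N5 stuck-at-0 reproduces the observed Y1=1, Y2=0.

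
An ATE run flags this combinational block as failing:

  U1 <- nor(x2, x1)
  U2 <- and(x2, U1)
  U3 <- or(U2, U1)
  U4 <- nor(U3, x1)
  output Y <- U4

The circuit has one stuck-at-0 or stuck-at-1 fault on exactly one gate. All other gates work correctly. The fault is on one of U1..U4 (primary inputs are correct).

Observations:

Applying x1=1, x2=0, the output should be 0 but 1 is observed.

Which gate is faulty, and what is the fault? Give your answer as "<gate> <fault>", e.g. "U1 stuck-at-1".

Fault-free values for test 1 (x1=1, x2=0): U1=0, U2=0, U3=0, U4=0, giving Y=0. Observed 1.
Test 1: faults giving observed 1 are {U4 stuck-at-1}.
Only U4 stuck-at-1 is consistent with every test.

U4 stuck-at-1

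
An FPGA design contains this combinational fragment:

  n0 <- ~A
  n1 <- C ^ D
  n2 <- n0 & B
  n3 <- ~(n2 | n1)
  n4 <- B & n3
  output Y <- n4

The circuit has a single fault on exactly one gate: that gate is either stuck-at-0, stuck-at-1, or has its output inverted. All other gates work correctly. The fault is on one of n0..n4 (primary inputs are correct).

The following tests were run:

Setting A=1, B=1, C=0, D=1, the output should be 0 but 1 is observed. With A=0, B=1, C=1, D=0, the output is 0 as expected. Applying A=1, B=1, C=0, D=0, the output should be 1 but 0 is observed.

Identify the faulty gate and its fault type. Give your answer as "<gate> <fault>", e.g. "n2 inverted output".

n1 inverted output

Fault-free values for test 1 (A=1, B=1, C=0, D=1): n0=0, n1=1, n2=0, n3=0, n4=0, giving Y=0. Observed 1.
Test 1: faults giving observed 1 are {n1 stuck-at-0, n1 inverted output, n3 stuck-at-1, n3 inverted output, n4 stuck-at-1, n4 inverted output}.
Test 2 (A=0, B=1, C=1, D=0): fault-free n0=1, n1=1, n2=1, n3=0, n4=0 → 0; observed 0. Eliminates n3 stuck-at-1, n3 inverted output, n4 stuck-at-1, n4 inverted output.
Test 3 (A=1, B=1, C=0, D=0): fault-free n0=0, n1=0, n2=0, n3=1, n4=1 → 1; observed 0. Eliminates n1 stuck-at-0.
Only n1 inverted output is consistent with every test.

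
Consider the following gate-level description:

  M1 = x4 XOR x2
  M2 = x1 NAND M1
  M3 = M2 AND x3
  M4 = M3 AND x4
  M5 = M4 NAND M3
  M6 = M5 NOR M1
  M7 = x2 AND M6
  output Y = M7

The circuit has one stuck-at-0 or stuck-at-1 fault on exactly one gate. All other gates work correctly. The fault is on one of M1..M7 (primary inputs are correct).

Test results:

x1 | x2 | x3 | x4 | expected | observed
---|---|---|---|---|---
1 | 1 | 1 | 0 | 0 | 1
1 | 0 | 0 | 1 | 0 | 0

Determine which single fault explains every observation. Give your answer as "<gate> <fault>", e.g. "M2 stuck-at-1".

Fault-free values for test 1 (x1=1, x2=1, x3=1, x4=0): M1=1, M2=0, M3=0, M4=0, M5=1, M6=0, M7=0, giving Y=0. Observed 1.
Test 1: faults giving observed 1 are {M6 stuck-at-1, M7 stuck-at-1}.
Test 2 (x1=1, x2=0, x3=0, x4=1): fault-free M1=1, M2=0, M3=0, M4=0, M5=1, M6=0, M7=0 → 0; observed 0. Eliminates M7 stuck-at-1.
Only M6 stuck-at-1 is consistent with every test.

M6 stuck-at-1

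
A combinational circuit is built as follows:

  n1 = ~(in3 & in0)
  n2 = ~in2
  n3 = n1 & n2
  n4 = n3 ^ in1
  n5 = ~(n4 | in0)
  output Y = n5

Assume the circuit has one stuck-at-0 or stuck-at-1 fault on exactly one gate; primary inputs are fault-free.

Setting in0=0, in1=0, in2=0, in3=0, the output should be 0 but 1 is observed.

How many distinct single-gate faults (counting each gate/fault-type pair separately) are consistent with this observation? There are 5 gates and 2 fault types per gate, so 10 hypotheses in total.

5

Fault-free: n1=1, n2=1, n3=1, n4=1, n5=0 → 0. Observed 1.
  n1 stuck-at-0: output 1 ✓
  n1 stuck-at-1: output 0 ✗
  n2 stuck-at-0: output 1 ✓
  n2 stuck-at-1: output 0 ✗
  n3 stuck-at-0: output 1 ✓
  n3 stuck-at-1: output 0 ✗
  n4 stuck-at-0: output 1 ✓
  n4 stuck-at-1: output 0 ✗
  n5 stuck-at-0: output 0 ✗
  n5 stuck-at-1: output 1 ✓
Consistent faults: {n1 stuck-at-0, n2 stuck-at-0, n3 stuck-at-0, n4 stuck-at-0, n5 stuck-at-1} — 5 in all.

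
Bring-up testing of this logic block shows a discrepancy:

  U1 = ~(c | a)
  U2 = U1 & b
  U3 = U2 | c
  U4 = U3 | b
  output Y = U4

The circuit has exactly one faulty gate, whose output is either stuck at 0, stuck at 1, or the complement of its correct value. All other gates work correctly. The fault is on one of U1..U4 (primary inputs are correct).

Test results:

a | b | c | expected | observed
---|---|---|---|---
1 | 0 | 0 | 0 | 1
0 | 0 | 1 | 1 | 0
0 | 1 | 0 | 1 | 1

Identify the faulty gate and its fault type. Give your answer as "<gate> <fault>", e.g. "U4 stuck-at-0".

Fault-free values for test 1 (a=1, b=0, c=0): U1=0, U2=0, U3=0, U4=0, giving Y=0. Observed 1.
Test 1: faults giving observed 1 are {U2 stuck-at-1, U2 inverted output, U3 stuck-at-1, U3 inverted output, U4 stuck-at-1, U4 inverted output}.
Test 2 (a=0, b=0, c=1): fault-free U1=0, U2=0, U3=1, U4=1 → 1; observed 0. Eliminates U2 stuck-at-1, U2 inverted output, U3 stuck-at-1, U4 stuck-at-1.
Test 3 (a=0, b=1, c=0): fault-free U1=1, U2=1, U3=1, U4=1 → 1; observed 1. Eliminates U4 inverted output.
Only U3 inverted output is consistent with every test.

U3 inverted output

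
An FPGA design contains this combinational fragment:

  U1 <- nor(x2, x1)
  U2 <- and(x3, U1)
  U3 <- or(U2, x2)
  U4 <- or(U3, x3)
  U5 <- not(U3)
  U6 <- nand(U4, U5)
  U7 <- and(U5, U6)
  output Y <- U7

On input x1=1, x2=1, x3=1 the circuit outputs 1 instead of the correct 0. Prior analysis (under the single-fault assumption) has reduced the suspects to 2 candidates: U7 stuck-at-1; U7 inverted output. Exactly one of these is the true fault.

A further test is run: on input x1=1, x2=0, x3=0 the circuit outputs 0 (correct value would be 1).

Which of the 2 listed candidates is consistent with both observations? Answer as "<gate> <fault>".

U7 inverted output

Evaluate each candidate on input x1=1, x2=0, x3=0:
  U7 stuck-at-1: U1=0, U2=0, U3=0, U4=0, U5=1, U6=1, U7=1 [stuck-at-1] → 1 — eliminated
  U7 inverted output: U1=0, U2=0, U3=0, U4=0, U5=1, U6=1, U7=0 [inverted output] → 0 — matches
Only U7 inverted output reproduces the observed 0.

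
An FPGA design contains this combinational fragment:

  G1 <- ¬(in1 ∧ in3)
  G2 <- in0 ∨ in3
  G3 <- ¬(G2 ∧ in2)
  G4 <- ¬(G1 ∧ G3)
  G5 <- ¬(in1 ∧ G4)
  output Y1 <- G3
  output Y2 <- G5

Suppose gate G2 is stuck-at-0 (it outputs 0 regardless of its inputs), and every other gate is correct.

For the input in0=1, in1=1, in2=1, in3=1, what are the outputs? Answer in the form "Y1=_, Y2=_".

Y1=1, Y2=0

Propagate with G2 forced: G1=0, G2=0 [stuck-at-0], G3=1, G4=1, G5=0.
So the outputs are Y1=1, Y2=0. (Without the fault they would be Y1=0, Y2=0.)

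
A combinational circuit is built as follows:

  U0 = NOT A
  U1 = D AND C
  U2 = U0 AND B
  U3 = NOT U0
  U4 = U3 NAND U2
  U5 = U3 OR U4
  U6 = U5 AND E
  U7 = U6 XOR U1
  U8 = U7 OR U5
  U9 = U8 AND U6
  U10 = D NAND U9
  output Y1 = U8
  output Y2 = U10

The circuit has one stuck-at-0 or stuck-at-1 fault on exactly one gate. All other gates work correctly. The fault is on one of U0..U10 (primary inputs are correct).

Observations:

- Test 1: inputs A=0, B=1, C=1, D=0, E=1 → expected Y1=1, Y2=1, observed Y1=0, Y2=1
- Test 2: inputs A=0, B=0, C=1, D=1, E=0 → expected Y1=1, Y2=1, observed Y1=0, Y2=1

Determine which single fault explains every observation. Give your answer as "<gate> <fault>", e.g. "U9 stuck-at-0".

Fault-free values for test 1 (A=0, B=1, C=1, D=0, E=1): U0=1, U1=0, U2=1, U3=0, U4=1, U5=1, U6=1, U7=1, U8=1, U9=1, U10=1, giving Y1=1, Y2=1. Observed Y1=0, Y2=1.
Test 1: faults giving observed Y1=0, Y2=1 are {U4 stuck-at-0, U5 stuck-at-0, U8 stuck-at-0}.
Test 2 (A=0, B=0, C=1, D=1, E=0): fault-free U0=1, U1=1, U2=0, U3=0, U4=1, U5=1, U6=0, U7=1, U8=1, U9=0, U10=1 → Y1=1, Y2=1; observed Y1=0, Y2=1. Eliminates U4 stuck-at-0, U5 stuck-at-0.
Only U8 stuck-at-0 is consistent with every test.

U8 stuck-at-0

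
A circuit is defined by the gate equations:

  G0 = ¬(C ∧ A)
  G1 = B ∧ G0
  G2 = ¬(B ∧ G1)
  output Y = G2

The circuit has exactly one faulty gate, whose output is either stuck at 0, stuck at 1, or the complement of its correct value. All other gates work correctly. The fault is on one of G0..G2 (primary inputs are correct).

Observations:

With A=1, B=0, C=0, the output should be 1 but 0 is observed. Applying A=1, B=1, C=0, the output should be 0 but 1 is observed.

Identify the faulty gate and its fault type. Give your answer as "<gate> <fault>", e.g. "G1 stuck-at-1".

G2 inverted output

Fault-free values for test 1 (A=1, B=0, C=0): G0=1, G1=0, G2=1, giving Y=1. Observed 0.
Test 1: faults giving observed 0 are {G2 stuck-at-0, G2 inverted output}.
Test 2 (A=1, B=1, C=0): fault-free G0=1, G1=1, G2=0 → 0; observed 1. Eliminates G2 stuck-at-0.
Only G2 inverted output is consistent with every test.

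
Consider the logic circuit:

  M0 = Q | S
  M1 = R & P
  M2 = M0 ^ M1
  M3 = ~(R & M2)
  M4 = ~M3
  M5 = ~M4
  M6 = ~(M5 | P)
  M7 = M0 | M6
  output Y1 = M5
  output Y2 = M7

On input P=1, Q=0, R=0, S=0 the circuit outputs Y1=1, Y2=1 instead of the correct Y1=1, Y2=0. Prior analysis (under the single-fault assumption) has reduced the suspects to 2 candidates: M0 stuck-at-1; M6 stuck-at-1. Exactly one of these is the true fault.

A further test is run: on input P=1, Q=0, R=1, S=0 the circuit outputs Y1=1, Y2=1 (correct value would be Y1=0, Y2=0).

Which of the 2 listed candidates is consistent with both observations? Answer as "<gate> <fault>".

Evaluate each candidate on input P=1, Q=0, R=1, S=0:
  M0 stuck-at-1: M0=1 [stuck-at-1], M1=1, M2=0, M3=1, M4=0, M5=1, M6=0, M7=1 → Y1=1, Y2=1 — matches
  M6 stuck-at-1: M0=0, M1=1, M2=1, M3=0, M4=1, M5=0, M6=1 [stuck-at-1], M7=1 → Y1=0, Y2=1 — eliminated
Only M0 stuck-at-1 reproduces the observed Y1=1, Y2=1.

M0 stuck-at-1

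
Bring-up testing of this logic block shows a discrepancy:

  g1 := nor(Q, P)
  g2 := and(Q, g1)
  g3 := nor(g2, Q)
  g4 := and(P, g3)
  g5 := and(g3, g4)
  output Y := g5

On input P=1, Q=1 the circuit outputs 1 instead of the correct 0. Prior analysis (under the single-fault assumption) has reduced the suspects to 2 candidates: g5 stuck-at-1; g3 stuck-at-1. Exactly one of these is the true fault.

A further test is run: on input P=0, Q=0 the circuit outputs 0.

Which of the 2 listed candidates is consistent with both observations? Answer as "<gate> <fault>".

Evaluate each candidate on input P=0, Q=0:
  g5 stuck-at-1: g1=1, g2=0, g3=1, g4=0, g5=1 [stuck-at-1] → 1 — eliminated
  g3 stuck-at-1: g1=1, g2=0, g3=1 [stuck-at-1], g4=0, g5=0 → 0 — matches
Only g3 stuck-at-1 reproduces the observed 0.

g3 stuck-at-1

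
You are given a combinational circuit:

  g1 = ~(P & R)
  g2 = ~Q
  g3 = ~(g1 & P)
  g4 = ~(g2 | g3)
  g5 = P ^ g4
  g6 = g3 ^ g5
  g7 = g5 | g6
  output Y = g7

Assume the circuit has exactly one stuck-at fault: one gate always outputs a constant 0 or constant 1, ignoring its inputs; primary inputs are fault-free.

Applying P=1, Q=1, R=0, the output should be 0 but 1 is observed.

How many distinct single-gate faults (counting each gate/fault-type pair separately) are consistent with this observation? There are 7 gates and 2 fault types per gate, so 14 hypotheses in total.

Fault-free: g1=1, g2=0, g3=0, g4=1, g5=0, g6=0, g7=0 → 0. Observed 1.
  g1 stuck-at-0: output 1 ✓
  g1 stuck-at-1: output 0 ✗
  g2 stuck-at-0: output 0 ✗
  g2 stuck-at-1: output 1 ✓
  g3 stuck-at-0: output 0 ✗
  g3 stuck-at-1: output 1 ✓
  g4 stuck-at-0: output 1 ✓
  g4 stuck-at-1: output 0 ✗
  g5 stuck-at-0: output 0 ✗
  g5 stuck-at-1: output 1 ✓
  g6 stuck-at-0: output 0 ✗
  g6 stuck-at-1: output 1 ✓
  g7 stuck-at-0: output 0 ✗
  g7 stuck-at-1: output 1 ✓
Consistent faults: {g1 stuck-at-0, g2 stuck-at-1, g3 stuck-at-1, g4 stuck-at-0, g5 stuck-at-1, g6 stuck-at-1, g7 stuck-at-1} — 7 in all.

7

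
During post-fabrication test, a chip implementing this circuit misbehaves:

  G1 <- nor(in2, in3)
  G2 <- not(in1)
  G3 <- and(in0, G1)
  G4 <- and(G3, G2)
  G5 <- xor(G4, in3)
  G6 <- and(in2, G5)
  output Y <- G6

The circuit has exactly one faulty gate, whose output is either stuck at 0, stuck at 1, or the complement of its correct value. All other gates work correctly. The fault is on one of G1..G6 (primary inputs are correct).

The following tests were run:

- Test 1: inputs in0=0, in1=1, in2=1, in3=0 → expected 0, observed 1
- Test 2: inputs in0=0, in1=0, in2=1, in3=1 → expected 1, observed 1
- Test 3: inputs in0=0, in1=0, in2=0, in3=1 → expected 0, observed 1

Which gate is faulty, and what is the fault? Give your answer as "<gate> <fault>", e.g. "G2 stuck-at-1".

G6 stuck-at-1

Fault-free values for test 1 (in0=0, in1=1, in2=1, in3=0): G1=0, G2=0, G3=0, G4=0, G5=0, G6=0, giving Y=0. Observed 1.
Test 1: faults giving observed 1 are {G4 stuck-at-1, G4 inverted output, G5 stuck-at-1, G5 inverted output, G6 stuck-at-1, G6 inverted output}.
Test 2 (in0=0, in1=0, in2=1, in3=1): fault-free G1=0, G2=1, G3=0, G4=0, G5=1, G6=1 → 1; observed 1. Eliminates G4 stuck-at-1, G4 inverted output, G5 inverted output, G6 inverted output.
Test 3 (in0=0, in1=0, in2=0, in3=1): fault-free G1=0, G2=1, G3=0, G4=0, G5=1, G6=0 → 0; observed 1. Eliminates G5 stuck-at-1.
Only G6 stuck-at-1 is consistent with every test.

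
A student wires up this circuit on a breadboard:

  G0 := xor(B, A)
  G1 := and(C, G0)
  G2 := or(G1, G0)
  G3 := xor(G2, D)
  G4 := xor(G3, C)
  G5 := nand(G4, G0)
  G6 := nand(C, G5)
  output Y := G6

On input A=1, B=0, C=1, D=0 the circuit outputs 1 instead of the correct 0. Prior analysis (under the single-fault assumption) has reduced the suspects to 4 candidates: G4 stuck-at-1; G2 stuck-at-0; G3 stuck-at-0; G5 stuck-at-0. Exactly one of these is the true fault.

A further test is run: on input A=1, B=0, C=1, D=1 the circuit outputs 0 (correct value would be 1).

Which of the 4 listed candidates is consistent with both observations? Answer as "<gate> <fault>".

Evaluate each candidate on input A=1, B=0, C=1, D=1:
  G4 stuck-at-1: G0=1, G1=1, G2=1, G3=0, G4=1 [stuck-at-1], G5=0, G6=1 → 1 — eliminated
  G2 stuck-at-0: G0=1, G1=1, G2=0 [stuck-at-0], G3=1, G4=0, G5=1, G6=0 → 0 — matches
  G3 stuck-at-0: G0=1, G1=1, G2=1, G3=0 [stuck-at-0], G4=1, G5=0, G6=1 → 1 — eliminated
  G5 stuck-at-0: G0=1, G1=1, G2=1, G3=0, G4=1, G5=0 [stuck-at-0], G6=1 → 1 — eliminated
Only G2 stuck-at-0 reproduces the observed 0.

G2 stuck-at-0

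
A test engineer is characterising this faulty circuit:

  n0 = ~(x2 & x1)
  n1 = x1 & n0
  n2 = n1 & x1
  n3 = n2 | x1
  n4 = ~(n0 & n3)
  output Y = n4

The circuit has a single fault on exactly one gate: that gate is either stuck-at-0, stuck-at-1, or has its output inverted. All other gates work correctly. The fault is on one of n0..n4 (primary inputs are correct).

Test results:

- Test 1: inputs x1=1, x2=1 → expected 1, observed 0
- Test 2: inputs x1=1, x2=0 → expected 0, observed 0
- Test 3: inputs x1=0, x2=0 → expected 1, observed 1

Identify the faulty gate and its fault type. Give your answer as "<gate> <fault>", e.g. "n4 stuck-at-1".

n0 stuck-at-1

Fault-free values for test 1 (x1=1, x2=1): n0=0, n1=0, n2=0, n3=1, n4=1, giving Y=1. Observed 0.
Test 1: faults giving observed 0 are {n0 stuck-at-1, n0 inverted output, n4 stuck-at-0, n4 inverted output}.
Test 2 (x1=1, x2=0): fault-free n0=1, n1=1, n2=1, n3=1, n4=0 → 0; observed 0. Eliminates n0 inverted output, n4 inverted output.
Test 3 (x1=0, x2=0): fault-free n0=1, n1=0, n2=0, n3=0, n4=1 → 1; observed 1. Eliminates n4 stuck-at-0.
Only n0 stuck-at-1 is consistent with every test.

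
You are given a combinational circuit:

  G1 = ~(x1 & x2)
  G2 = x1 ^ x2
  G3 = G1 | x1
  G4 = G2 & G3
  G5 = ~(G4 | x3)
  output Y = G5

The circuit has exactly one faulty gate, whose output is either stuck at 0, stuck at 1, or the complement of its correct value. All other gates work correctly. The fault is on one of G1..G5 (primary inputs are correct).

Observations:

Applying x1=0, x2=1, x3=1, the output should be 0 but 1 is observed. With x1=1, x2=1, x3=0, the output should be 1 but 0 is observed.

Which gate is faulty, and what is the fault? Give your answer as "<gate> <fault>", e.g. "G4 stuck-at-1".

Fault-free values for test 1 (x1=0, x2=1, x3=1): G1=1, G2=1, G3=1, G4=1, G5=0, giving Y=0. Observed 1.
Test 1: faults giving observed 1 are {G5 stuck-at-1, G5 inverted output}.
Test 2 (x1=1, x2=1, x3=0): fault-free G1=0, G2=0, G3=1, G4=0, G5=1 → 1; observed 0. Eliminates G5 stuck-at-1.
Only G5 inverted output is consistent with every test.

G5 inverted output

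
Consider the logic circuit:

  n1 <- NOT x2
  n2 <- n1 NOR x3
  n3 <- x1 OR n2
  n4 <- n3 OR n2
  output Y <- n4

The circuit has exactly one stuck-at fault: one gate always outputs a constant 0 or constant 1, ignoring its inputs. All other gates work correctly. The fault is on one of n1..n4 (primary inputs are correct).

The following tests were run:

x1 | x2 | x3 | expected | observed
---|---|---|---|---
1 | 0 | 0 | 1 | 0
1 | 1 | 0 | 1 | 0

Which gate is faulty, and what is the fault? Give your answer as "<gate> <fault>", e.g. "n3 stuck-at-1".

n4 stuck-at-0

Fault-free values for test 1 (x1=1, x2=0, x3=0): n1=1, n2=0, n3=1, n4=1, giving Y=1. Observed 0.
Test 1: faults giving observed 0 are {n3 stuck-at-0, n4 stuck-at-0}.
Test 2 (x1=1, x2=1, x3=0): fault-free n1=0, n2=1, n3=1, n4=1 → 1; observed 0. Eliminates n3 stuck-at-0.
Only n4 stuck-at-0 is consistent with every test.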